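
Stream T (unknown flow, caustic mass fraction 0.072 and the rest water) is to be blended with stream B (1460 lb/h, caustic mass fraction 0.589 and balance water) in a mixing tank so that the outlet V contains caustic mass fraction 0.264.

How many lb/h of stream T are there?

2471 lb/h

Let T be the unknown flow. Total out = 1460 + T.
caustic balance: 859.94 + 0.072·T = 0.264·(1460 + T)
(0.072 − 0.264)·T = 0.264×1460 − 859.94 = -474.5
T = -474.5 / -0.192 = 2471.4 lb/h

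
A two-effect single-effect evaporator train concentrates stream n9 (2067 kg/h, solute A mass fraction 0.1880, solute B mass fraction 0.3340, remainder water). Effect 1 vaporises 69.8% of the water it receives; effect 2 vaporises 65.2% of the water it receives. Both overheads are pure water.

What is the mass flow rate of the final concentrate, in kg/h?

1183 kg/h

water in feed = 2067×0.478 = 988.03 kg/h.
After stage 1: water left = (1−0.698)×988.03 = 298.38; stream total = 1377.4 kg/h.
After stage 2: water left = (1−0.652)×298.38 = 103.84; final concentrate = 1182.8 kg/h.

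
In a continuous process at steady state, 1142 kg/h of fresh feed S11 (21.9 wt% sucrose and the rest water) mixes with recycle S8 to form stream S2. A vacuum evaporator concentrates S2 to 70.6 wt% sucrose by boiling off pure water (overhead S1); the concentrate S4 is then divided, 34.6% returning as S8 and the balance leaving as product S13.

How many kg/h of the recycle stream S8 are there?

Overall sucrose balance (none leaves overhead): sucrose in fresh feed = sucrose in product, i.e. 1142×0.219 = (1−0.346)·S4·0.706.
S4 = 250.1/(0.706×0.654) = 541.66 kg/h.
Recycle S8 = 0.346×541.66 = 187.41 kg/h.

187.4 kg/h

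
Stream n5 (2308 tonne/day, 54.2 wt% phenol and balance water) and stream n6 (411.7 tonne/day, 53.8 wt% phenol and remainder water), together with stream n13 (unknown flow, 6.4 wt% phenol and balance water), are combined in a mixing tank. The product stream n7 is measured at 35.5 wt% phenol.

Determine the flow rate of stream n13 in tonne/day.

1742 tonne/day

Let n13 be the unknown flow. Total out = 2719.7 + n13.
phenol balance: 1472.4 + 0.064·n13 = 0.355·(2719.7 + n13)
(0.064 − 0.355)·n13 = 0.355×2719.7 − 1472.4 = -506.94
n13 = -506.94 / -0.291 = 1742.1 tonne/day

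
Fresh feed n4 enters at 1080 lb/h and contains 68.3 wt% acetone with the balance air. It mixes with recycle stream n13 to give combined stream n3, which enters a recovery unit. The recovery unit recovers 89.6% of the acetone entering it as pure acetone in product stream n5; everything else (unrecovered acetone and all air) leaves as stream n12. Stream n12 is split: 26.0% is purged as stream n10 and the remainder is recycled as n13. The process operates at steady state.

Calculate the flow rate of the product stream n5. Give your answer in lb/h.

716 lb/h

acetone in n3: m_A = 1080×0.683 + (1−0.260)·(1−0.896)·m_A, so m_A = 737.64/0.9230 = 799.14 lb/h.
Product n5 = 0.896×799.14 = 716.03 lb/h.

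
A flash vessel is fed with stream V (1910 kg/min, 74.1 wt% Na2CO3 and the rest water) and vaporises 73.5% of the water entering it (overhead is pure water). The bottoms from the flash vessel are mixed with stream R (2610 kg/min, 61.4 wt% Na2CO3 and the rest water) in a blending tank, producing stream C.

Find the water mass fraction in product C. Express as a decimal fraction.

Vapour removed = 0.735×0.259×1910 = 363.6 kg/min; concentrate = 1546.4 kg/min.
water reaching the mixer = 131.09 (from concentrate) + 2610×0.386 = 1138.6 kg/min.
Product flow = 1546.4 + 2610 = 4156.4 kg/min; water fraction = 0.274.

0.274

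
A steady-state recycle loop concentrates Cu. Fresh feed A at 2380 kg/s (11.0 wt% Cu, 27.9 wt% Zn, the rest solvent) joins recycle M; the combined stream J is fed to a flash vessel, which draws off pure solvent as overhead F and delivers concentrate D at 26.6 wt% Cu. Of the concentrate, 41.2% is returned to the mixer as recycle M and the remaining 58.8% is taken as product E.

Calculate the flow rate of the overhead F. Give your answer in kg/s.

1396 kg/s

Overall Cu balance (none leaves overhead): Cu in fresh feed = Cu in product, i.e. 2380×0.110 = (1−0.412)·D·0.266.
D = 261.8/(0.266×0.588) = 1673.8 kg/s.
Recycle M = 0.412×1673.8 = 689.62 kg/s.
Combined feed J = 2380 + 689.62 = 3069.6 kg/s.
Overhead F = J − D = 3069.6 − 1673.8 = 1395.8 kg/s.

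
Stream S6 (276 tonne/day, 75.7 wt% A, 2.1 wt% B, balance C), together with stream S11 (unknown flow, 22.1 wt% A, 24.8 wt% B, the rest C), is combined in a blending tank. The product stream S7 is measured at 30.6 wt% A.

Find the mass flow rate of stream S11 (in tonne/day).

1464 tonne/day

Let S11 be the unknown flow. Total out = 276 + S11.
A balance: 208.93 + 0.221·S11 = 0.306·(276 + S11)
(0.221 − 0.306)·S11 = 0.306×276 − 208.93 = -124.48
S11 = -124.48 / -0.085 = 1464.4 tonne/day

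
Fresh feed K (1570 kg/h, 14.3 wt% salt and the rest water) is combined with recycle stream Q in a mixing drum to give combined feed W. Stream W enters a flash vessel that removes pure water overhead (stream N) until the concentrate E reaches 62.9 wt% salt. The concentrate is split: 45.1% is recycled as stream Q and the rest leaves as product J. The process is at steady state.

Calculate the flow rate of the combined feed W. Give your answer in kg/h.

Overall salt balance (none leaves overhead): salt in fresh feed = salt in product, i.e. 1570×0.143 = (1−0.451)·E·0.629.
E = 224.51/(0.629×0.549) = 650.15 kg/h.
Recycle Q = 0.451×650.15 = 293.22 kg/h.
Combined feed W = 1570 + 293.22 = 1863.2 kg/h.

1863 kg/h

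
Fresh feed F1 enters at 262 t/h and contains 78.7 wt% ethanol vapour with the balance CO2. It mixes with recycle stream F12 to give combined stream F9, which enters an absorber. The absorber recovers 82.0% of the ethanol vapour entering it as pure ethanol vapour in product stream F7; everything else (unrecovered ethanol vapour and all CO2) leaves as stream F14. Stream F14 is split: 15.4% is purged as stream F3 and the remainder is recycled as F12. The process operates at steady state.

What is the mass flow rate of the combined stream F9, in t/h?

605.6 t/h

CO2 enters only via F1 and leaves only via the purge: 262×0.213 = 0.154×(CO2 in F14), and the absorber passes all CO2, so CO2 in F9 = CO2 in F14 = 362.38 t/h.
ethanol vapour in F9: m_A = 262×0.787 + (1−0.154)·(1−0.820)·m_A, so m_A = 206.19/0.8477 = 243.23 t/h.
F9 = 243.23 + 362.38 = 605.61 t/h.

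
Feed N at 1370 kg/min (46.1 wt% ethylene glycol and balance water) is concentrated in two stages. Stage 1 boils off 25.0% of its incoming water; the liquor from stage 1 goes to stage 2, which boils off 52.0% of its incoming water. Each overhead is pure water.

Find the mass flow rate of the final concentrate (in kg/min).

897.4 kg/min

water in feed = 1370×0.539 = 738.43 kg/min.
After stage 1: water left = (1−0.250)×738.43 = 553.82; stream total = 1185.4 kg/min.
After stage 2: water left = (1−0.520)×553.82 = 265.83; final concentrate = 897.4 kg/min.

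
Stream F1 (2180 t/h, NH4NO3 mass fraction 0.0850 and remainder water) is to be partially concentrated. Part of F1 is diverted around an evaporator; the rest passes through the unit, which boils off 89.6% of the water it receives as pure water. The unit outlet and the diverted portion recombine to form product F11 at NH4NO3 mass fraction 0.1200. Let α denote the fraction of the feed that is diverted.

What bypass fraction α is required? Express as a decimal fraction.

All 2180×0.085 = 185.3 t/h of NH4NO3 reaches F11, so F11 = 185.3/0.120 = 1544.2 t/h and vapour = 635.83 t/h.
The evaporator receives (1−α)·2180 of feed at 0.915 water and removes 0.896 of that water:
0.896×0.915×(1−α)×2180 = 635.83
(1−α) = 635.83/1787.3 = 0.3558;  α = 0.6442.

0.644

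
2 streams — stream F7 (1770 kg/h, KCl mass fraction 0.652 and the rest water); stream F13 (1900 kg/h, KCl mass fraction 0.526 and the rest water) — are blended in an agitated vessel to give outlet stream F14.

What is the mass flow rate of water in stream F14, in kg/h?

water out = water in = 1770×0.348 + 1900×0.474 = 1516.6 kg/h.

1517 kg/h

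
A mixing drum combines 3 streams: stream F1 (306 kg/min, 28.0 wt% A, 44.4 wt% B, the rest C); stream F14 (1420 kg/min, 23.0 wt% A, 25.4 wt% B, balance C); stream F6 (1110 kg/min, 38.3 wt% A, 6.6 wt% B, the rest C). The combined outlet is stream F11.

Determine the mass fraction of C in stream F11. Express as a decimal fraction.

0.504

Total flow out = 306 + 1420 + 1110 = 2836 kg/min.
C in = 306×0.276 + 1420×0.516 + 1110×0.551 = 1428.8 kg/min.
C mass fraction in F11 = 1428.8/2836 = 0.504.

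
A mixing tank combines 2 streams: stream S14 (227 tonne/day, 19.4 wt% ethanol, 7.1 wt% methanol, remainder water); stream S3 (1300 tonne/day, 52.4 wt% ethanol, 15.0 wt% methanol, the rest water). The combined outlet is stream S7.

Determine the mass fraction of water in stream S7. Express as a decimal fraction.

0.387

Total flow out = 227 + 1300 = 1527 tonne/day.
water in = 227×0.735 + 1300×0.326 = 590.64 tonne/day.
water mass fraction in S7 = 590.64/1527 = 0.387.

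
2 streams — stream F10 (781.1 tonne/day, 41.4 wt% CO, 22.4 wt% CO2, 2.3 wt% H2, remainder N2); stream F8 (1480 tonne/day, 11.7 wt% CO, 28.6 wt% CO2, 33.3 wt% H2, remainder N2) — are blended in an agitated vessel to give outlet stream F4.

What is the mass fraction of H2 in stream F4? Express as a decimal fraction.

0.2259

Total flow out = 781.1 + 1480 = 2261.1 tonne/day.
H2 in = 781.1×0.023 + 1480×0.333 = 510.81 tonne/day.
H2 mass fraction in F4 = 510.81/2261.1 = 0.2259.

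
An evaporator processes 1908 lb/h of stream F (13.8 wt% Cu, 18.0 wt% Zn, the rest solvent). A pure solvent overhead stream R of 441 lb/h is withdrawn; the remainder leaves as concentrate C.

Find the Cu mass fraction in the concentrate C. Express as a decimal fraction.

Cu is not removed: 1908×0.138 = 263.3 lb/h of Cu enters C.
Concentrate = 1908 − 441 = 1467 lb/h.
Mass fraction = 263.3/1467 = 0.179.

0.179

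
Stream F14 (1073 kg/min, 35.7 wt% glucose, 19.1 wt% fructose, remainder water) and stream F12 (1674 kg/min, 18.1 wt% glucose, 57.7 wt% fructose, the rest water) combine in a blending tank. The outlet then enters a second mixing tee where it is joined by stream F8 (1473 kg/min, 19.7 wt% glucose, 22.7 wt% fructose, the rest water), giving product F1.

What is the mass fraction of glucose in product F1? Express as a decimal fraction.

0.231

Overall, product flow = 4220 kg/min.
glucose in = 1073×0.357 + 1674×0.181 + 1473×0.197 = 976.24 kg/min.
glucose fraction in F1 = 0.231.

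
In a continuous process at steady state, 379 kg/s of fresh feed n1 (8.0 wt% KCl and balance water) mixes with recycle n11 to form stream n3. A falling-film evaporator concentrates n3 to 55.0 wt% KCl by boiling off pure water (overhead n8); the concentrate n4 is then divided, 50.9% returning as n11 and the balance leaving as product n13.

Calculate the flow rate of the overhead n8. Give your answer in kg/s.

Overall KCl balance (none leaves overhead): KCl in fresh feed = KCl in product, i.e. 379×0.080 = (1−0.509)·n4·0.550.
n4 = 30.32/(0.550×0.491) = 112.28 kg/s.
Recycle n11 = 0.509×112.28 = 57.148 kg/s.
Combined feed n3 = 379 + 57.148 = 436.15 kg/s.
Overhead n8 = n3 − n4 = 436.15 − 112.28 = 323.87 kg/s.

323.9 kg/s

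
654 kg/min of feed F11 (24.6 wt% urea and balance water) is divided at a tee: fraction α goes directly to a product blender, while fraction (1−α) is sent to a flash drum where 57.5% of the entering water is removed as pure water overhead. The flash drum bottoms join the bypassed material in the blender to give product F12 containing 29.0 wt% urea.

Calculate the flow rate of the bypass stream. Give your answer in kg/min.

All 654×0.246 = 160.88 kg/min of urea reaches F12, so F12 = 160.88/0.290 = 554.77 kg/min and vapour = 99.228 kg/min.
The evaporator receives (1−α)·654 of feed at 0.754 water and removes 0.575 of that water:
0.575×0.754×(1−α)×654 = 99.228
(1−α) = 99.228/283.54 = 0.3500;  α = 0.6500.
Bypass flow = 0.6500×654 = 425.13 kg/min.

425.1 kg/min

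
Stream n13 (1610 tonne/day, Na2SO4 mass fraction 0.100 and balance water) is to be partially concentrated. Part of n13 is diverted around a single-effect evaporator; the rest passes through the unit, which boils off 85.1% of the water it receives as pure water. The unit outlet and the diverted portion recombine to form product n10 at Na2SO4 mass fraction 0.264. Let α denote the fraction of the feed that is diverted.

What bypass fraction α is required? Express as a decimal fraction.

0.189

All 1610×0.100 = 161 tonne/day of Na2SO4 reaches n10, so n10 = 161/0.264 = 609.85 tonne/day and vapour = 1000.2 tonne/day.
The evaporator receives (1−α)·1610 of feed at 0.900 water and removes 0.851 of that water:
0.851×0.900×(1−α)×1610 = 1000.2
(1−α) = 1000.2/1233.1 = 0.8111;  α = 0.1889.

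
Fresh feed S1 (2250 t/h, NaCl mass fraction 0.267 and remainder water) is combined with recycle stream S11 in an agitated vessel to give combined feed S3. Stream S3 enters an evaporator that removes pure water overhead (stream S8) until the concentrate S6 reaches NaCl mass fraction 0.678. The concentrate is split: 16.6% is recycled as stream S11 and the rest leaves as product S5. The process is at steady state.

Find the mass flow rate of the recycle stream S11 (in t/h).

Overall NaCl balance (none leaves overhead): NaCl in fresh feed = NaCl in product, i.e. 2250×0.267 = (1−0.166)·S6·0.678.
S6 = 600.75/(0.678×0.834) = 1062.4 t/h.
Recycle S11 = 0.166×1062.4 = 176.36 t/h.

176.4 t/h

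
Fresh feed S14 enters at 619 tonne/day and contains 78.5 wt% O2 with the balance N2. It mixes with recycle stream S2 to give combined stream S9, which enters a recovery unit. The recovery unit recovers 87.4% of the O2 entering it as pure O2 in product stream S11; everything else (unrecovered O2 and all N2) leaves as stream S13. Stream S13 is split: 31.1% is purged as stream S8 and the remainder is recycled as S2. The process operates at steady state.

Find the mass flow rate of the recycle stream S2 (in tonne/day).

N2 enters only via S14 and leaves only via the purge: 619×0.215 = 0.311×(N2 in S13), and the recovery unit passes all N2, so N2 in S9 = N2 in S13 = 427.93 tonne/day.
O2 in S9: m_A = 619×0.785 + (1−0.311)·(1−0.874)·m_A, so m_A = 485.92/0.9132 = 532.11 tonne/day.
S13 = (1−0.874)×532.11 + 427.93 = 494.97 tonne/day.
Recycle S2 = (1−0.311)×494.97 = 341.04 tonne/day.

341 tonne/day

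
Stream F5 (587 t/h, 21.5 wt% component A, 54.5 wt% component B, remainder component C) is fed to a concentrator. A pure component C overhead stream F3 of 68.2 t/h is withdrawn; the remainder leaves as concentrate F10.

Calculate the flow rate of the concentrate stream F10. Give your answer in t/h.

Concentrate = 587 − 68.2 = 518.8 t/h.

518.8 t/h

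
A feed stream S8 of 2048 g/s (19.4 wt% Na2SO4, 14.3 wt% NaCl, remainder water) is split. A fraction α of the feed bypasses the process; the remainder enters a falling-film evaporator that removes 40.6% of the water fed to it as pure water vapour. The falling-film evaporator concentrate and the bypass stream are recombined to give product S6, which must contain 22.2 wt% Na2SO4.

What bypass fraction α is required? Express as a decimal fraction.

0.531

All 2048×0.194 = 397.31 g/s of Na2SO4 reaches S6, so S6 = 397.31/0.222 = 1789.7 g/s and vapour = 258.31 g/s.
The evaporator receives (1−α)·2048 of feed at 0.663 water and removes 0.406 of that water:
0.406×0.663×(1−α)×2048 = 258.31
(1−α) = 258.31/551.28 = 0.4686;  α = 0.5314.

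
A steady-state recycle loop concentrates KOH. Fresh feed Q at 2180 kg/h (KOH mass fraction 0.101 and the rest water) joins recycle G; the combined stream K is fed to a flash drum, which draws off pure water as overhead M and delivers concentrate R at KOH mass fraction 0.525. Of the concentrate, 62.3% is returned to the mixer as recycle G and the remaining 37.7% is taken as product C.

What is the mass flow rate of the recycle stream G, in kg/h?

693.1 kg/h

Overall KOH balance (none leaves overhead): KOH in fresh feed = KOH in product, i.e. 2180×0.101 = (1−0.623)·R·0.525.
R = 220.18/(0.525×0.377) = 1112.4 kg/h.
Recycle G = 0.623×1112.4 = 693.05 kg/h.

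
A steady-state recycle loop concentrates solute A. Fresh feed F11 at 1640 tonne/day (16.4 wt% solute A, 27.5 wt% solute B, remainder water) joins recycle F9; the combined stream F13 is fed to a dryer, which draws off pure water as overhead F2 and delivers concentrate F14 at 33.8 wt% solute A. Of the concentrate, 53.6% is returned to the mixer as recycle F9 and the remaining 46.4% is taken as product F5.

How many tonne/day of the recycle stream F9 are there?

Overall solute A balance (none leaves overhead): solute A in fresh feed = solute A in product, i.e. 1640×0.164 = (1−0.536)·F14·0.338.
F14 = 268.96/(0.338×0.464) = 1715 tonne/day.
Recycle F9 = 0.536×1715 = 919.22 tonne/day.

919.2 tonne/day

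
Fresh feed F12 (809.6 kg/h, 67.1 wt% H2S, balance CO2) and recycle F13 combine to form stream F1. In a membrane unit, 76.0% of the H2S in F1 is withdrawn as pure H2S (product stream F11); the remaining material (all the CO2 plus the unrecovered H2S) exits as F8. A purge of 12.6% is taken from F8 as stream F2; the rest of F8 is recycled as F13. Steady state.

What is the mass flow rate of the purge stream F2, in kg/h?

CO2 enters only via F12 and leaves only via the purge: 809.6×0.329 = 0.126×(CO2 in F8), and the membrane unit passes all CO2, so CO2 in F1 = CO2 in F8 = 2114 kg/h.
H2S in F1: m_A = 809.6×0.671 + (1−0.126)·(1−0.760)·m_A, so m_A = 543.24/0.7902 = 687.44 kg/h.
F8 = (1−0.760)×687.44 + 2114 = 2278.9 kg/h.
Purge F2 = 0.126×2278.9 = 287.15 kg/h.

287.1 kg/h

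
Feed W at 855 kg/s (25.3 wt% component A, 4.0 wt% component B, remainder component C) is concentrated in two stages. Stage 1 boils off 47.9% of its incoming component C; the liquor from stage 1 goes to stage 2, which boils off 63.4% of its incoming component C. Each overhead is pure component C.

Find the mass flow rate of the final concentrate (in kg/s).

365.8 kg/s

component C in feed = 855×0.707 = 604.49 kg/s.
After stage 1: component C left = (1−0.479)×604.49 = 314.94; stream total = 565.45 kg/s.
After stage 2: component C left = (1−0.634)×314.94 = 115.27; final concentrate = 365.78 kg/s.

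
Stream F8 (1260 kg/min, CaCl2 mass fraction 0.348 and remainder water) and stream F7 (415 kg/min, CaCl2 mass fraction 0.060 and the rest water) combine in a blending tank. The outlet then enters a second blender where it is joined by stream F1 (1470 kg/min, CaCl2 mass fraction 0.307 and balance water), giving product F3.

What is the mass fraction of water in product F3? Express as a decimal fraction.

Overall, product flow = 3145 kg/min.
water in = 1260×0.652 + 415×0.940 + 1470×0.693 = 2230.3 kg/min.
water fraction in F3 = 0.709.

0.709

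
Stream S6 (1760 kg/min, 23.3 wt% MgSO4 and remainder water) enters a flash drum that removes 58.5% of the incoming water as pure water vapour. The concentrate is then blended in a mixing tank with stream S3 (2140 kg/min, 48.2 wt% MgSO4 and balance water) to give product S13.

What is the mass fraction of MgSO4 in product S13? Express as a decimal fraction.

0.463

Vapour removed = 0.585×0.767×1760 = 789.7 kg/min; concentrate = 970.3 kg/min.
MgSO4 reaching the mixer = 410.08 (from concentrate) + 2140×0.482 = 1441.6 kg/min.
Product flow = 970.3 + 2140 = 3110.3 kg/min; MgSO4 fraction = 0.463.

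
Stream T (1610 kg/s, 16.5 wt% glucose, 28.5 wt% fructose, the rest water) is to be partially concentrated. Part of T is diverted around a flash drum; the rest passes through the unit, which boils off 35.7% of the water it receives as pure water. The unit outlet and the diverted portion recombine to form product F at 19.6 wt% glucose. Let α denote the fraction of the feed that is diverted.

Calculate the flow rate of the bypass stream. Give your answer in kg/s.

313.1 kg/s

All 1610×0.165 = 265.65 kg/s of glucose reaches F, so F = 265.65/0.196 = 1355.4 kg/s and vapour = 254.64 kg/s.
The evaporator receives (1−α)·1610 of feed at 0.550 water and removes 0.357 of that water:
0.357×0.550×(1−α)×1610 = 254.64
(1−α) = 254.64/316.12 = 0.8055;  α = 0.1945.
Bypass flow = 0.1945×1610 = 313.12 kg/s.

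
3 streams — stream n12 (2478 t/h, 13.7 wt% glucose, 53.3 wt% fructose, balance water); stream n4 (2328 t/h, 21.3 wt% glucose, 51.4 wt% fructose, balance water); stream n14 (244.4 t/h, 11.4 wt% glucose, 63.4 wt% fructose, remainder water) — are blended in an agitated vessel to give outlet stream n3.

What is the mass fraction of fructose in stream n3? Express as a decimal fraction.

0.5291

Total flow out = 2478 + 2328 + 244.4 = 5050.4 t/h.
fructose in = 2478×0.533 + 2328×0.514 + 244.4×0.634 = 2672.3 t/h.
fructose mass fraction in n3 = 2672.3/5050.4 = 0.5291.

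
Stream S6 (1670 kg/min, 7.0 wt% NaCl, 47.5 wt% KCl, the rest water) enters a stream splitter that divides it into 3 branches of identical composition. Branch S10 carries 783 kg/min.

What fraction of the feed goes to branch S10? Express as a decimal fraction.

Fraction to S10 = 783/1670 = 0.4689.

0.469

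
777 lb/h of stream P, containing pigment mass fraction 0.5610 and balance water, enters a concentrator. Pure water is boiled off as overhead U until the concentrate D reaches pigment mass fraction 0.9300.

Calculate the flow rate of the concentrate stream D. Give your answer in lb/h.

pigment is conserved: 777×0.561 = 435.9 lb/h all reports to the concentrate.
Concentrate = 435.9/(target fraction) = 468.71 lb/h.

468.7 lb/h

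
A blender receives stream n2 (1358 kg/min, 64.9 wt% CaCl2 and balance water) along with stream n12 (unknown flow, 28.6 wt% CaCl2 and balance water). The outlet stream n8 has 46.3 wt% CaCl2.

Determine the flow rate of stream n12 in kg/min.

Let n12 be the unknown flow. Total out = 1358 + n12.
CaCl2 balance: 881.34 + 0.286·n12 = 0.463·(1358 + n12)
(0.286 − 0.463)·n12 = 0.463×1358 − 881.34 = -252.59
n12 = -252.59 / -0.177 = 1427.1 kg/min

1427 kg/min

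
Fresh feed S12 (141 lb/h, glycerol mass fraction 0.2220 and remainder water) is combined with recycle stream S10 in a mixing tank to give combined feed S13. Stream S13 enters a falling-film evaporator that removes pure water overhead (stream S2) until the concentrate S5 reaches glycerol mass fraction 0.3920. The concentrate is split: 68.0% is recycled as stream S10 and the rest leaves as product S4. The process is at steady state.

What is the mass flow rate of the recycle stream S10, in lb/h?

169.7 lb/h

Overall glycerol balance (none leaves overhead): glycerol in fresh feed = glycerol in product, i.e. 141×0.222 = (1−0.680)·S5·0.392.
S5 = 31.302/(0.392×0.320) = 249.54 lb/h.
Recycle S10 = 0.680×249.54 = 169.69 lb/h.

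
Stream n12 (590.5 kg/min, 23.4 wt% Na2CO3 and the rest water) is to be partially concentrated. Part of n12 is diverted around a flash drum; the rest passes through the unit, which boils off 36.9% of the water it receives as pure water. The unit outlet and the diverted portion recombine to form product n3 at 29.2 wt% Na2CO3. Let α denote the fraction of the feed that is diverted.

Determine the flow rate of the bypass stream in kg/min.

175.5 kg/min

All 590.5×0.234 = 138.18 kg/min of Na2CO3 reaches n3, so n3 = 138.18/0.292 = 473.21 kg/min and vapour = 117.29 kg/min.
The evaporator receives (1−α)·590.5 of feed at 0.766 water and removes 0.369 of that water:
0.369×0.766×(1−α)×590.5 = 117.29
(1−α) = 117.29/166.91 = 0.7027;  α = 0.2973.
Bypass flow = 0.2973×590.5 = 175.54 kg/min.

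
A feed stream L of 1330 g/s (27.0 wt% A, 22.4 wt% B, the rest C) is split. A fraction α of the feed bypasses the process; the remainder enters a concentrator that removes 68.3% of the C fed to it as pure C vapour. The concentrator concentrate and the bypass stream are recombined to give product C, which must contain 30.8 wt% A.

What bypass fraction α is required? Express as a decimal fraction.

0.643

All 1330×0.270 = 359.1 g/s of A reaches C, so C = 359.1/0.308 = 1165.9 g/s and vapour = 164.09 g/s.
The evaporator receives (1−α)·1330 of feed at 0.506 C and removes 0.683 of that C:
0.683×0.506×(1−α)×1330 = 164.09
(1−α) = 164.09/459.65 = 0.3570;  α = 0.6430.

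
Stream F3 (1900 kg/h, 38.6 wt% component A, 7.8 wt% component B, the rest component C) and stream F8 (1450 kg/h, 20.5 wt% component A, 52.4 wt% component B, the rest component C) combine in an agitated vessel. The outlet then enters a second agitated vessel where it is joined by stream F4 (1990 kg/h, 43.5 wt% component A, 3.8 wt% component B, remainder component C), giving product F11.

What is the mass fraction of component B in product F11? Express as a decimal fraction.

Overall, product flow = 5340 kg/h.
component B in = 1900×0.078 + 1450×0.524 + 1990×0.038 = 983.62 kg/h.
component B fraction in F11 = 0.184.

0.184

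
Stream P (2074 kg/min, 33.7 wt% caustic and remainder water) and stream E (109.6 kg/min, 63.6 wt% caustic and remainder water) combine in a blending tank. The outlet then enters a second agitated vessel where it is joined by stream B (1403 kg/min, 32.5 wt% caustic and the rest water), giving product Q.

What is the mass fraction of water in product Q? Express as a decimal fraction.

0.6586

Overall, product flow = 3586.6 kg/min.
water in = 2074×0.663 + 109.6×0.364 + 1403×0.675 = 2362 kg/min.
water fraction in Q = 0.6586.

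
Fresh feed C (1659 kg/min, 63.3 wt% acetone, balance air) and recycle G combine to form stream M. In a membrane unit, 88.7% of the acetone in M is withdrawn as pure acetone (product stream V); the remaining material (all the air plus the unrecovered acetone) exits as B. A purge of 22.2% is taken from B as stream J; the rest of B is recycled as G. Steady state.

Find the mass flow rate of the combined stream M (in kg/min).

3894 kg/min

air enters only via C and leaves only via the purge: 1659×0.367 = 0.222×(air in B), and the membrane unit passes all air, so air in M = air in B = 2742.6 kg/min.
acetone in M: m_A = 1659×0.633 + (1−0.222)·(1−0.887)·m_A, so m_A = 1050.1/0.9121 = 1151.4 kg/min.
M = 1151.4 + 2742.6 = 3893.9 kg/min.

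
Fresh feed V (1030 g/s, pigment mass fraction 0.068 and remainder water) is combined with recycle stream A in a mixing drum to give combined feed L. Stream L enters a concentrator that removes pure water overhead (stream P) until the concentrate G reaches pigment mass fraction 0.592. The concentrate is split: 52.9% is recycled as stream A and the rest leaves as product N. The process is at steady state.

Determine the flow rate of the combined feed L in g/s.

1163 g/s

Overall pigment balance (none leaves overhead): pigment in fresh feed = pigment in product, i.e. 1030×0.068 = (1−0.529)·G·0.592.
G = 70.04/(0.592×0.471) = 251.19 g/s.
Recycle A = 0.529×251.19 = 132.88 g/s.
Combined feed L = 1030 + 132.88 = 1162.9 g/s.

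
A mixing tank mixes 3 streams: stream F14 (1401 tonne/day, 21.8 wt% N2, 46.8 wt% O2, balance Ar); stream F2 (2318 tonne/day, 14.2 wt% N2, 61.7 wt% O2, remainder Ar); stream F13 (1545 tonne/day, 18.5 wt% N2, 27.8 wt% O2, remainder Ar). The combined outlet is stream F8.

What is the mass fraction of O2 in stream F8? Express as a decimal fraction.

Total flow out = 1401 + 2318 + 1545 = 5264 tonne/day.
O2 in = 1401×0.468 + 2318×0.617 + 1545×0.278 = 2515.4 tonne/day.
O2 mass fraction in F8 = 2515.4/5264 = 0.4778.

0.4778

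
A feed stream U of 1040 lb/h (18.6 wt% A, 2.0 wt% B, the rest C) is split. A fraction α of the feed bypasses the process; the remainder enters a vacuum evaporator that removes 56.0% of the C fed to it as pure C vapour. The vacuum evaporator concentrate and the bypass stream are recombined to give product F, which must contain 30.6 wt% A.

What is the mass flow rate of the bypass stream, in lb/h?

122.8 lb/h

All 1040×0.186 = 193.44 lb/h of A reaches F, so F = 193.44/0.306 = 632.16 lb/h and vapour = 407.84 lb/h.
The evaporator receives (1−α)·1040 of feed at 0.794 C and removes 0.560 of that C:
0.560×0.794×(1−α)×1040 = 407.84
(1−α) = 407.84/462.43 = 0.8820;  α = 0.1180.
Bypass flow = 0.1180×1040 = 122.76 lb/h.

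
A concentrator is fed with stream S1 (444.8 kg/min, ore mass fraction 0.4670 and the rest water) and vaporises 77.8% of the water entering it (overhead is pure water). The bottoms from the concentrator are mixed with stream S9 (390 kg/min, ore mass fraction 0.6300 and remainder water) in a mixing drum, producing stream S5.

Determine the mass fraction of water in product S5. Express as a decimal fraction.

0.3028

Vapour removed = 0.778×0.533×444.8 = 184.45 kg/min; concentrate = 260.35 kg/min.
water reaching the mixer = 52.631 (from concentrate) + 390×0.370 = 196.93 kg/min.
Product flow = 260.35 + 390 = 650.35 kg/min; water fraction = 0.3028.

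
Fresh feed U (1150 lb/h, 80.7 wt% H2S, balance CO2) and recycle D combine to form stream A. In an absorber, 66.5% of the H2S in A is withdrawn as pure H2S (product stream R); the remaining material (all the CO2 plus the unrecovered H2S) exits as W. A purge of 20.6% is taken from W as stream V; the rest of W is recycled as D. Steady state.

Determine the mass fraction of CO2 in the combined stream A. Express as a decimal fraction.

CO2 enters only via U and leaves only via the purge: 1150×0.193 = 0.206×(CO2 in W), and the absorber passes all CO2, so CO2 in A = CO2 in W = 1077.4 lb/h.
H2S in A: m_A = 1150×0.807 + (1−0.206)·(1−0.665)·m_A, so m_A = 928.05/0.7340 = 1264.4 lb/h.
A = 1264.4 + 1077.4 = 2341.8 lb/h.
CO2 fraction in A = 1077.4/2341.8 = 0.460.

0.460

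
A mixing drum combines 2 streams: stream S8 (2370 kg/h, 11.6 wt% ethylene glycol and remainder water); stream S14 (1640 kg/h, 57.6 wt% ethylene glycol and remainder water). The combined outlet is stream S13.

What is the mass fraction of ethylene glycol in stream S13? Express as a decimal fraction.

0.304

Total flow out = 2370 + 1640 = 4010 kg/h.
ethylene glycol in = 2370×0.116 + 1640×0.576 = 1219.6 kg/h.
ethylene glycol mass fraction in S13 = 1219.6/4010 = 0.304.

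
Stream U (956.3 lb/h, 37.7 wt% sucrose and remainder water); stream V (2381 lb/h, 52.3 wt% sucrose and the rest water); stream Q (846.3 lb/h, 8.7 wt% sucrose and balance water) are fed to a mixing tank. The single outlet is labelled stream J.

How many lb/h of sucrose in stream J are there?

1679 lb/h

sucrose out = sucrose in = 956.3×0.377 + 2381×0.523 + 846.3×0.087 = 1679.4 lb/h.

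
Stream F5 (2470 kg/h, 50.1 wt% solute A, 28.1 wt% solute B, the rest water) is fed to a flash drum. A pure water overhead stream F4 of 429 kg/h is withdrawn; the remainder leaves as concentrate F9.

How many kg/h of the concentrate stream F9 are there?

Concentrate = 2470 − 429 = 2041 kg/h.

2041 kg/h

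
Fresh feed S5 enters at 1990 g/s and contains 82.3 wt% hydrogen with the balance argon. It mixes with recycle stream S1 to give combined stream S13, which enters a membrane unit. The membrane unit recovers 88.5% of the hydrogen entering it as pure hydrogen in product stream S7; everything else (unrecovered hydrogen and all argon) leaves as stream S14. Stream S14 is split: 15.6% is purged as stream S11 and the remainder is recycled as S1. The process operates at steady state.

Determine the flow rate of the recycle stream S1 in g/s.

2082 g/s

argon enters only via S5 and leaves only via the purge: 1990×0.177 = 0.156×(argon in S14), and the membrane unit passes all argon, so argon in S13 = argon in S14 = 2257.9 g/s.
hydrogen in S13: m_A = 1990×0.823 + (1−0.156)·(1−0.885)·m_A, so m_A = 1637.8/0.9029 = 1813.8 g/s.
S14 = (1−0.885)×1813.8 + 2257.9 = 2466.5 g/s.
Recycle S1 = (1−0.156)×2466.5 = 2081.7 g/s.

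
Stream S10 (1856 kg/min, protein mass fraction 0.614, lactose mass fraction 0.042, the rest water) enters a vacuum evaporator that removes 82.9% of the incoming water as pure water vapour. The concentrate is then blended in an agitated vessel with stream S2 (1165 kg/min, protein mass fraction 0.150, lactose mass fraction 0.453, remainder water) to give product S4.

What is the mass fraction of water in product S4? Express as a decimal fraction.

0.229

Vapour removed = 0.829×0.344×1856 = 529.29 kg/min; concentrate = 1326.7 kg/min.
water reaching the mixer = 109.18 (from concentrate) + 1165×0.397 = 571.68 kg/min.
Product flow = 1326.7 + 1165 = 2491.7 kg/min; water fraction = 0.229.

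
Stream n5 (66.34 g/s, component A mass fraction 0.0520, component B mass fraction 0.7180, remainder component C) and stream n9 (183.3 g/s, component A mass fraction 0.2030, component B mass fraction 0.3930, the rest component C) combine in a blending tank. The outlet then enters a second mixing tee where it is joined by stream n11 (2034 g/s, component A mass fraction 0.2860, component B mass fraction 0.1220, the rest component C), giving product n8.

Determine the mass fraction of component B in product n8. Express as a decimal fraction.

Overall, product flow = 2283.6 g/s.
component B in = 66.34×0.718 + 183.3×0.393 + 2034×0.122 = 367.82 g/s.
component B fraction in n8 = 0.1611.

0.1611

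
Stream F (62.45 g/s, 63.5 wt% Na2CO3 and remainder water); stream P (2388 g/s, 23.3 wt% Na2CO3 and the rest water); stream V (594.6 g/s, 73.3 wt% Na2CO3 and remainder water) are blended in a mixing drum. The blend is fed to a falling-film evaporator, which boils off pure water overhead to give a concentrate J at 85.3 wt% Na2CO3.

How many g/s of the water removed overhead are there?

1835 g/s

Na2CO3 entering = 62.45×0.635 + 2388×0.233 + 594.6×0.733 = 1031.9 g/s.
All Na2CO3 reports to J, so J = 1031.9/0.853 = 1209.7 g/s.
Total feed = 3045.1 g/s; overhead = 3045.1 − 1209.7 = 1835.3 g/s.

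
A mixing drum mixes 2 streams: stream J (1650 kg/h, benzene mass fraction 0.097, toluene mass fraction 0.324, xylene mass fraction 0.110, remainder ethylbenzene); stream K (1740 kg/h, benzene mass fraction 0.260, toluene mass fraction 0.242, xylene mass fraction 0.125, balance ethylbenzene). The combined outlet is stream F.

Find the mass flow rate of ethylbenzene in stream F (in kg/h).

ethylbenzene out = ethylbenzene in = 1650×0.469 + 1740×0.373 = 1422.9 kg/h.

1423 kg/h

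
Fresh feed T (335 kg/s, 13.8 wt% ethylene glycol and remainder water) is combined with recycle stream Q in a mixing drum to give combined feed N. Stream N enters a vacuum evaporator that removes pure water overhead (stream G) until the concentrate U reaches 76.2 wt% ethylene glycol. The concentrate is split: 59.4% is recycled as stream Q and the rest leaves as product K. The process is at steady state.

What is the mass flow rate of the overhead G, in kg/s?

Overall ethylene glycol balance (none leaves overhead): ethylene glycol in fresh feed = ethylene glycol in product, i.e. 335×0.138 = (1−0.594)·U·0.762.
U = 46.23/(0.762×0.406) = 149.43 kg/s.
Recycle Q = 0.594×149.43 = 88.762 kg/s.
Combined feed N = 335 + 88.762 = 423.76 kg/s.
Overhead G = N − U = 423.76 − 149.43 = 274.33 kg/s.

274.3 kg/s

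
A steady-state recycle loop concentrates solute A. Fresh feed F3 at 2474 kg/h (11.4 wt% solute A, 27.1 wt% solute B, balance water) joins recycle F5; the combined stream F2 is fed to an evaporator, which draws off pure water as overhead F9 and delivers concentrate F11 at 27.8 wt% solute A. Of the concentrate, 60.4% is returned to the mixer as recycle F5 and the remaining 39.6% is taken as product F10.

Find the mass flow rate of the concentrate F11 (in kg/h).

Overall solute A balance (none leaves overhead): solute A in fresh feed = solute A in product, i.e. 2474×0.114 = (1−0.604)·F11·0.278.
F11 = 282.04/(0.278×0.396) = 2561.9 kg/h.

2562 kg/h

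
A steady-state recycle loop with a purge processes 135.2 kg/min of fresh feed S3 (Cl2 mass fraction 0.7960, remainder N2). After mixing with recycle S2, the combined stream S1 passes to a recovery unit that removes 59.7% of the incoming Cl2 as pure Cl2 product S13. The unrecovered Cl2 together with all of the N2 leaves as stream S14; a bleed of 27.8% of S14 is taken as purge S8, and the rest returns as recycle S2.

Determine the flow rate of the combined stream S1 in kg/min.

251 kg/min

N2 enters only via S3 and leaves only via the purge: 135.2×0.204 = 0.278×(N2 in S14), and the recovery unit passes all N2, so N2 in S1 = N2 in S14 = 99.212 kg/min.
Cl2 in S1: m_A = 135.2×0.796 + (1−0.278)·(1−0.597)·m_A, so m_A = 107.62/0.7090 = 151.78 kg/min.
S1 = 151.78 + 99.212 = 250.99 kg/min.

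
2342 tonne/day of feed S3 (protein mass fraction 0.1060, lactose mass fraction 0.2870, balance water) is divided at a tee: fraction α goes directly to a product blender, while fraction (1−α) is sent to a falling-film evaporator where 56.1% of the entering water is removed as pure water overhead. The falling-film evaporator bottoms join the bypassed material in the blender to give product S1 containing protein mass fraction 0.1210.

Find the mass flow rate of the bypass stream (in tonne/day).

All 2342×0.106 = 248.25 tonne/day of protein reaches S1, so S1 = 248.25/0.121 = 2051.7 tonne/day and vapour = 290.33 tonne/day.
The evaporator receives (1−α)·2342 of feed at 0.607 water and removes 0.561 of that water:
0.561×0.607×(1−α)×2342 = 290.33
(1−α) = 290.33/797.51 = 0.3640;  α = 0.6360.
Bypass flow = 0.6360×2342 = 1489.4 tonne/day.

1489 tonne/day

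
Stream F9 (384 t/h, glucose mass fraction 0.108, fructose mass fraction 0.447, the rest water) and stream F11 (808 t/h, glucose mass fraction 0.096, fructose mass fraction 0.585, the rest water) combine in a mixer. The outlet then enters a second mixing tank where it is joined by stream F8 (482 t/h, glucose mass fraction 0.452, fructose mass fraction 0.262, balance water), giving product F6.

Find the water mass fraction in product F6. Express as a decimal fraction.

Overall, product flow = 1674 t/h.
water in = 384×0.445 + 808×0.319 + 482×0.286 = 566.48 t/h.
water fraction in F6 = 0.338.

0.338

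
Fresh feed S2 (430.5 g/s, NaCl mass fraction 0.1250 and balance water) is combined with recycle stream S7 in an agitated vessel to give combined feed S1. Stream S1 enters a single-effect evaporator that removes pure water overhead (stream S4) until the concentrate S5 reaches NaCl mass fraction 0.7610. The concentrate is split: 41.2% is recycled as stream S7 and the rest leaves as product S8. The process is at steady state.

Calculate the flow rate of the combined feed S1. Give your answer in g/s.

480 g/s

Overall NaCl balance (none leaves overhead): NaCl in fresh feed = NaCl in product, i.e. 430.5×0.125 = (1−0.412)·S5·0.761.
S5 = 53.812/(0.761×0.588) = 120.26 g/s.
Recycle S7 = 0.412×120.26 = 49.547 g/s.
Combined feed S1 = 430.5 + 49.547 = 480.05 g/s.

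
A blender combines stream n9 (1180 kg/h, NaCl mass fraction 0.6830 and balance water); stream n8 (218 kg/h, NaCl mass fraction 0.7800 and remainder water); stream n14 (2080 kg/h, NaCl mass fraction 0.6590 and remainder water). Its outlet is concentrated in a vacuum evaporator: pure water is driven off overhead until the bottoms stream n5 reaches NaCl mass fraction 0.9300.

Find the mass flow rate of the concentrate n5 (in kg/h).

NaCl entering = 1180×0.683 + 218×0.780 + 2080×0.659 = 2346.7 kg/h.
All NaCl reports to n5, so n5 = 2346.7/0.930 = 2523.3 kg/h.

2523 kg/h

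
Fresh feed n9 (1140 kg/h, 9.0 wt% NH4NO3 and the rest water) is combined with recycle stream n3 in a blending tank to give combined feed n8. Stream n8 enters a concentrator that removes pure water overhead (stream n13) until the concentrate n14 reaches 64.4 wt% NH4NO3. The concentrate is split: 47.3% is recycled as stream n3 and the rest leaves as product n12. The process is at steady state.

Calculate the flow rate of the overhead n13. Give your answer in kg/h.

980.7 kg/h

Overall NH4NO3 balance (none leaves overhead): NH4NO3 in fresh feed = NH4NO3 in product, i.e. 1140×0.090 = (1−0.473)·n14·0.644.
n14 = 102.6/(0.644×0.527) = 302.31 kg/h.
Recycle n3 = 0.473×302.31 = 142.99 kg/h.
Combined feed n8 = 1140 + 142.99 = 1283 kg/h.
Overhead n13 = n8 − n14 = 1283 − 302.31 = 980.68 kg/h.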